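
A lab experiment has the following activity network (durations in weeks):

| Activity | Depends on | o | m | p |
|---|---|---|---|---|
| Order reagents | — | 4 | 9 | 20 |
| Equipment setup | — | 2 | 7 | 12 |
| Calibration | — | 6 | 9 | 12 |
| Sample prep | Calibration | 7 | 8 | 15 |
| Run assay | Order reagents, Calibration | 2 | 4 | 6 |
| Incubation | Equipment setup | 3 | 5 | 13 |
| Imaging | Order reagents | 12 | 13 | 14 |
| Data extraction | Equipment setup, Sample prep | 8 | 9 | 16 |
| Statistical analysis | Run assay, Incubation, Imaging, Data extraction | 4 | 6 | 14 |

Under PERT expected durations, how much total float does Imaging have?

te_Order reagents = (4 + 4·9 + 20)/6 = 60/6 = 10
te_Equipment setup = (2 + 4·7 + 12)/6 = 42/6 = 7
te_Calibration = (6 + 4·9 + 12)/6 = 54/6 = 9
te_Sample prep = (7 + 4·8 + 15)/6 = 54/6 = 9
te_Run assay = (2 + 4·4 + 6)/6 = 24/6 = 4
te_Incubation = (3 + 4·5 + 13)/6 = 36/6 = 6
te_Imaging = (12 + 4·13 + 14)/6 = 78/6 = 13
te_Data extraction = (8 + 4·9 + 16)/6 = 60/6 = 10
te_Statistical analysis = (4 + 4·6 + 14)/6 = 42/6 = 7

Forward pass:
ES_Order reagents = 0; EF_Order reagents = 10
ES_Equipment setup = 0; EF_Equipment setup = 7
ES_Calibration = 0; EF_Calibration = 9
ES_Sample prep = 9; EF_Sample prep = 9+9 = 18
ES_Run assay = max(EF_Order reagents=10, EF_Calibration=9) = 10; EF_Run assay = 10+4 = 14
ES_Incubation = 7; EF_Incubation = 7+6 = 13
ES_Imaging = 10; EF_Imaging = 10+13 = 23
ES_Data extraction = max(EF_Equipment setup=7, EF_Sample prep=18) = 18; EF_Data extraction = 18+10 = 28
ES_Statistical analysis = max(EF_Run assay=14, EF_Incubation=13, EF_Imaging=23, EF_Data extraction=28) = 28; EF_Statistical analysis = 28+7 = 35
Expected project duration μ = 35 weeks. Critical path: Calibration → Sample prep → Data extraction → Statistical analysis.

Backward pass:
LF_Statistical analysis = 35; LS_Statistical analysis = 35−7 = 28
LF_Data extraction = LS_Statistical analysis = 28; LS_Data extraction = 28−10 = 18
LF_Imaging = LS_Statistical analysis = 28; LS_Imaging = 28−13 = 15
LF_Incubation = LS_Statistical analysis = 28; LS_Incubation = 28−6 = 22
LF_Run assay = LS_Statistical analysis = 28; LS_Run assay = 28−4 = 24
LF_Sample prep = LS_Data extraction = 18; LS_Sample prep = 18−9 = 9
LF_Calibration = min(LS_Sample prep=9, LS_Run assay=24) = 9; LS_Calibration = 9−9 = 0
LF_Equipment setup = min(LS_Incubation=22, LS_Data extraction=18) = 18; LS_Equipment setup = 18−7 = 11
LF_Order reagents = min(LS_Run assay=24, LS_Imaging=15) = 15; LS_Order reagents = 15−10 = 5
Slack_Imaging = LS_Imaging − ES_Imaging = 15 − 10 = 5

5 weeks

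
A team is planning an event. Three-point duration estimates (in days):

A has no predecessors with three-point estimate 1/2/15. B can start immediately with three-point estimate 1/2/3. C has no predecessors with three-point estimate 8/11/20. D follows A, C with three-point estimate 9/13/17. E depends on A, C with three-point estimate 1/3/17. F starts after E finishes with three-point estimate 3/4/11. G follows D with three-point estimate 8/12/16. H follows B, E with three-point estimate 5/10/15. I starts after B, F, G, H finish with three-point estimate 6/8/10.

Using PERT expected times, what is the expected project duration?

te_A = (1 + 4·2 + 15)/6 = 24/6 = 4
te_B = (1 + 4·2 + 3)/6 = 12/6 = 2
te_C = (8 + 4·11 + 20)/6 = 72/6 = 12
te_D = (9 + 4·13 + 17)/6 = 78/6 = 13
te_E = (1 + 4·3 + 17)/6 = 30/6 = 5
te_F = (3 + 4·4 + 11)/6 = 30/6 = 5
te_G = (8 + 4·12 + 16)/6 = 72/6 = 12
te_H = (5 + 4·10 + 15)/6 = 60/6 = 10
te_I = (6 + 4·8 + 10)/6 = 48/6 = 8

Forward pass:
ES_A = 0; EF_A = 4
ES_B = 0; EF_B = 2
ES_C = 0; EF_C = 12
ES_D = max(EF_A=4, EF_C=12) = 12; EF_D = 12+13 = 25
ES_E = max(EF_A=4, EF_C=12) = 12; EF_E = 12+5 = 17
ES_F = 17; EF_F = 17+5 = 22
ES_G = 25; EF_G = 25+12 = 37
ES_H = max(EF_B=2, EF_E=17) = 17; EF_H = 17+10 = 27
ES_I = max(EF_B=2, EF_F=22, EF_G=37, EF_H=27) = 37; EF_I = 37+8 = 45
Expected project duration μ = 45 days. Critical path: C → D → G → I.

45 days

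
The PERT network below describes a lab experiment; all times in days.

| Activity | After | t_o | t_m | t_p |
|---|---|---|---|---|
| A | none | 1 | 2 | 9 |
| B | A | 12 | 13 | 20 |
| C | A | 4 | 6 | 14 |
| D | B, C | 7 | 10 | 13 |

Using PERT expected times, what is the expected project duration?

27 days

te_A = (1 + 4·2 + 9)/6 = 18/6 = 3
te_B = (12 + 4·13 + 20)/6 = 84/6 = 14
te_C = (4 + 4·6 + 14)/6 = 42/6 = 7
te_D = (7 + 4·10 + 13)/6 = 60/6 = 10

Forward pass:
ES_A = 0; EF_A = 3
ES_B = 3; EF_B = 3+14 = 17
ES_C = 3; EF_C = 3+7 = 10
ES_D = max(EF_B=17, EF_C=10) = 17; EF_D = 17+10 = 27
Expected project duration μ = 27 days. Critical path: A → B → D.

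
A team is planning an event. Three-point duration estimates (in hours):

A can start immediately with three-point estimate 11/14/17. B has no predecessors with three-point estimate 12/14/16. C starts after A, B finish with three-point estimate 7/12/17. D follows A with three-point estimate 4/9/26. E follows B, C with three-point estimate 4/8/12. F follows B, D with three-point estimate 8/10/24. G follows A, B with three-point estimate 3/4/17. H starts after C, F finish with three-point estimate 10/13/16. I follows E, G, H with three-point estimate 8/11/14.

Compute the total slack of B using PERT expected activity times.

11 hours

te_A = (11 + 4·14 + 17)/6 = 84/6 = 14
te_B = (12 + 4·14 + 16)/6 = 84/6 = 14
te_C = (7 + 4·12 + 17)/6 = 72/6 = 12
te_D = (4 + 4·9 + 26)/6 = 66/6 = 11
te_E = (4 + 4·8 + 12)/6 = 48/6 = 8
te_F = (8 + 4·10 + 24)/6 = 72/6 = 12
te_G = (3 + 4·4 + 17)/6 = 36/6 = 6
te_H = (10 + 4·13 + 16)/6 = 78/6 = 13
te_I = (8 + 4·11 + 14)/6 = 66/6 = 11

Forward pass:
ES_A = 0; EF_A = 14
ES_B = 0; EF_B = 14
ES_C = max(EF_A=14, EF_B=14) = 14; EF_C = 14+12 = 26
ES_D = 14; EF_D = 14+11 = 25
ES_E = max(EF_B=14, EF_C=26) = 26; EF_E = 26+8 = 34
ES_F = max(EF_B=14, EF_D=25) = 25; EF_F = 25+12 = 37
ES_G = max(EF_A=14, EF_B=14) = 14; EF_G = 14+6 = 20
ES_H = max(EF_C=26, EF_F=37) = 37; EF_H = 37+13 = 50
ES_I = max(EF_E=34, EF_G=20, EF_H=50) = 50; EF_I = 50+11 = 61
Expected project duration μ = 61 hours. Critical path: A → D → F → H → I.

Backward pass:
LF_I = 61; LS_I = 61−11 = 50
LF_H = LS_I = 50; LS_H = 50−13 = 37
LF_G = LS_I = 50; LS_G = 50−6 = 44
LF_F = LS_H = 37; LS_F = 37−12 = 25
LF_E = LS_I = 50; LS_E = 50−8 = 42
LF_D = LS_F = 25; LS_D = 25−11 = 14
LF_C = min(LS_E=42, LS_H=37) = 37; LS_C = 37−12 = 25
LF_B = min(LS_C=25, LS_E=42, LS_F=25, LS_G=44) = 25; LS_B = 25−14 = 11
LF_A = min(LS_C=25, LS_D=14, LS_G=44) = 14; LS_A = 14−14 = 0
Slack_B = LS_B − ES_B = 11 − 0 = 11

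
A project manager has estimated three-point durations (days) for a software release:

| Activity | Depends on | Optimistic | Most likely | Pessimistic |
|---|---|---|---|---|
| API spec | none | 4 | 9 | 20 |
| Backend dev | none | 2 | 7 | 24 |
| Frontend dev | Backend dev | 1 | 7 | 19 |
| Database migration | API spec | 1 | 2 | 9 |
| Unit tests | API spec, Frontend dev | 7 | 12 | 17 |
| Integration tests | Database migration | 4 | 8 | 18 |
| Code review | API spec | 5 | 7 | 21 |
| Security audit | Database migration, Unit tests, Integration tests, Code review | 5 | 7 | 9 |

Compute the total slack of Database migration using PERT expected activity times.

te_API spec = (4 + 4·9 + 20)/6 = 60/6 = 10
te_Backend dev = (2 + 4·7 + 24)/6 = 54/6 = 9
te_Frontend dev = (1 + 4·7 + 19)/6 = 48/6 = 8
te_Database migration = (1 + 4·2 + 9)/6 = 18/6 = 3
te_Unit tests = (7 + 4·12 + 17)/6 = 72/6 = 12
te_Integration tests = (4 + 4·8 + 18)/6 = 54/6 = 9
te_Code review = (5 + 4·7 + 21)/6 = 54/6 = 9
te_Security audit = (5 + 4·7 + 9)/6 = 42/6 = 7

Forward pass:
ES_API spec = 0; EF_API spec = 10
ES_Backend dev = 0; EF_Backend dev = 9
ES_Frontend dev = 9; EF_Frontend dev = 9+8 = 17
ES_Database migration = 10; EF_Database migration = 10+3 = 13
ES_Unit tests = max(EF_API spec=10, EF_Frontend dev=17) = 17; EF_Unit tests = 17+12 = 29
ES_Integration tests = 13; EF_Integration tests = 13+9 = 22
ES_Code review = 10; EF_Code review = 10+9 = 19
ES_Security audit = max(EF_Database migration=13, EF_Unit tests=29, EF_Integration tests=22, EF_Code review=19) = 29; EF_Security audit = 29+7 = 36
Expected project duration μ = 36 days. Critical path: Backend dev → Frontend dev → Unit tests → Security audit.

Backward pass:
LF_Security audit = 36; LS_Security audit = 36−7 = 29
LF_Code review = LS_Security audit = 29; LS_Code review = 29−9 = 20
LF_Integration tests = LS_Security audit = 29; LS_Integration tests = 29−9 = 20
LF_Unit tests = LS_Security audit = 29; LS_Unit tests = 29−12 = 17
LF_Database migration = min(LS_Integration tests=20, LS_Security audit=29) = 20; LS_Database migration = 20−3 = 17
LF_Frontend dev = LS_Unit tests = 17; LS_Frontend dev = 17−8 = 9
LF_Backend dev = LS_Frontend dev = 9; LS_Backend dev = 9−9 = 0
LF_API spec = min(LS_Database migration=17, LS_Unit tests=17, LS_Code review=20) = 17; LS_API spec = 17−10 = 7
Slack_Database migration = LS_Database migration − ES_Database migration = 17 − 10 = 7

7 days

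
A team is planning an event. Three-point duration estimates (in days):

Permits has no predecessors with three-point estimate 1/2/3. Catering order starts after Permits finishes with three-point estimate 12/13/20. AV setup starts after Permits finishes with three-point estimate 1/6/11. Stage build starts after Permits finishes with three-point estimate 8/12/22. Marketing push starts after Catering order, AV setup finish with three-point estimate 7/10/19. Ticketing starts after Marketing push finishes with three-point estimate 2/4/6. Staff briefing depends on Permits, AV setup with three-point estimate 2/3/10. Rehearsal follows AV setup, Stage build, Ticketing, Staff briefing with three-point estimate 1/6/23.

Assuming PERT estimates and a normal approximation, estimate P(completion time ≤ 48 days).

te_Permits = (1 + 4·2 + 3)/6 = 12/6 = 2; σ²_Permits = ((3−1)/6)² = 0.111
te_Catering order = (12 + 4·13 + 20)/6 = 84/6 = 14; σ²_Catering order = ((20−12)/6)² = 1.778
te_AV setup = (1 + 4·6 + 11)/6 = 36/6 = 6; σ²_AV setup = ((11−1)/6)² = 2.778
te_Stage build = (8 + 4·12 + 22)/6 = 78/6 = 13; σ²_Stage build = ((22−8)/6)² = 5.444
te_Marketing push = (7 + 4·10 + 19)/6 = 66/6 = 11; σ²_Marketing push = ((19−7)/6)² = 4.000
te_Ticketing = (2 + 4·4 + 6)/6 = 24/6 = 4; σ²_Ticketing = ((6−2)/6)² = 0.444
te_Staff briefing = (2 + 4·3 + 10)/6 = 24/6 = 4; σ²_Staff briefing = ((10−2)/6)² = 1.778
te_Rehearsal = (1 + 4·6 + 23)/6 = 48/6 = 8; σ²_Rehearsal = ((23−1)/6)² = 13.444

Forward pass:
ES_Permits = 0; EF_Permits = 2
ES_Catering order = 2; EF_Catering order = 2+14 = 16
ES_AV setup = 2; EF_AV setup = 2+6 = 8
ES_Stage build = 2; EF_Stage build = 2+13 = 15
ES_Marketing push = max(EF_Catering order=16, EF_AV setup=8) = 16; EF_Marketing push = 16+11 = 27
ES_Ticketing = 27; EF_Ticketing = 27+4 = 31
ES_Staff briefing = max(EF_Permits=2, EF_AV setup=8) = 8; EF_Staff briefing = 8+4 = 12
ES_Rehearsal = max(EF_AV setup=8, EF_Stage build=15, EF_Ticketing=31, EF_Staff briefing=12) = 31; EF_Rehearsal = 31+8 = 39
Expected project duration μ = 39 days. Critical path: Permits → Catering order → Marketing push → Ticketing → Rehearsal.

Variance along critical path = 0.111 + 1.778 + 4.000 + 0.444 + 13.444 = 19.778; σ = √19.778 = 4.447 days.
Z = (48 − 39) / 4.447 = 2.024
P(T ≤ 48) = Φ(2.024) ≈ 0.979

0.979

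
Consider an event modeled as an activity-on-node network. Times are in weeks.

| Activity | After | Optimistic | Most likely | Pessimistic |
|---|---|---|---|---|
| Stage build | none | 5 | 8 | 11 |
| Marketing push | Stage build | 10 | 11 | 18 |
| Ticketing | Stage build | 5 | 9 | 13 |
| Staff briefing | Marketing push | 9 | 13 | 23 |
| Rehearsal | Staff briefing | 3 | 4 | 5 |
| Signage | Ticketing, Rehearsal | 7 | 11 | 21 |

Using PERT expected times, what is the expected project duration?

te_Stage build = (5 + 4·8 + 11)/6 = 48/6 = 8
te_Marketing push = (10 + 4·11 + 18)/6 = 72/6 = 12
te_Ticketing = (5 + 4·9 + 13)/6 = 54/6 = 9
te_Staff briefing = (9 + 4·13 + 23)/6 = 84/6 = 14
te_Rehearsal = (3 + 4·4 + 5)/6 = 24/6 = 4
te_Signage = (7 + 4·11 + 21)/6 = 72/6 = 12

Forward pass:
ES_Stage build = 0; EF_Stage build = 8
ES_Marketing push = 8; EF_Marketing push = 8+12 = 20
ES_Ticketing = 8; EF_Ticketing = 8+9 = 17
ES_Staff briefing = 20; EF_Staff briefing = 20+14 = 34
ES_Rehearsal = 34; EF_Rehearsal = 34+4 = 38
ES_Signage = max(EF_Ticketing=17, EF_Rehearsal=38) = 38; EF_Signage = 38+12 = 50
Expected project duration μ = 50 weeks. Critical path: Stage build → Marketing push → Staff briefing → Rehearsal → Signage.

50 weeks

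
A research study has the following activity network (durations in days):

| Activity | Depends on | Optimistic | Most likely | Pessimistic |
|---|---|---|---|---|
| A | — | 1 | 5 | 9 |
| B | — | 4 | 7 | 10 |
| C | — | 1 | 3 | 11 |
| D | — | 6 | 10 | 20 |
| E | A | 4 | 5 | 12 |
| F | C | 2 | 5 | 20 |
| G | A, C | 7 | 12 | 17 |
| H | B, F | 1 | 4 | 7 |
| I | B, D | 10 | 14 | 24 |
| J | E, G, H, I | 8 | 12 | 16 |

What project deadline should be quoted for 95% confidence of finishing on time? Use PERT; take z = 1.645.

43.9 days

te_A = (1 + 4·5 + 9)/6 = 30/6 = 5; σ²_A = ((9−1)/6)² = 1.778
te_B = (4 + 4·7 + 10)/6 = 42/6 = 7; σ²_B = ((10−4)/6)² = 1.000
te_C = (1 + 4·3 + 11)/6 = 24/6 = 4; σ²_C = ((11−1)/6)² = 2.778
te_D = (6 + 4·10 + 20)/6 = 66/6 = 11; σ²_D = ((20−6)/6)² = 5.444
te_E = (4 + 4·5 + 12)/6 = 36/6 = 6; σ²_E = ((12−4)/6)² = 1.778
te_F = (2 + 4·5 + 20)/6 = 42/6 = 7; σ²_F = ((20−2)/6)² = 9.000
te_G = (7 + 4·12 + 17)/6 = 72/6 = 12; σ²_G = ((17−7)/6)² = 2.778
te_H = (1 + 4·4 + 7)/6 = 24/6 = 4; σ²_H = ((7−1)/6)² = 1.000
te_I = (10 + 4·14 + 24)/6 = 90/6 = 15; σ²_I = ((24−10)/6)² = 5.444
te_J = (8 + 4·12 + 16)/6 = 72/6 = 12; σ²_J = ((16−8)/6)² = 1.778

Forward pass:
ES_A = 0; EF_A = 5
ES_B = 0; EF_B = 7
ES_C = 0; EF_C = 4
ES_D = 0; EF_D = 11
ES_E = 5; EF_E = 5+6 = 11
ES_F = 4; EF_F = 4+7 = 11
ES_G = max(EF_A=5, EF_C=4) = 5; EF_G = 5+12 = 17
ES_H = max(EF_B=7, EF_F=11) = 11; EF_H = 11+4 = 15
ES_I = max(EF_B=7, EF_D=11) = 11; EF_I = 11+15 = 26
ES_J = max(EF_E=11, EF_G=17, EF_H=15, EF_I=26) = 26; EF_J = 26+12 = 38
Expected project duration μ = 38 days. Critical path: D → I → J.

Variance along critical path = 5.444 + 5.444 + 1.778 = 12.667; σ = 3.559 days.
D = μ + z·σ = 38 + 1.645·3.559 = 43.9 days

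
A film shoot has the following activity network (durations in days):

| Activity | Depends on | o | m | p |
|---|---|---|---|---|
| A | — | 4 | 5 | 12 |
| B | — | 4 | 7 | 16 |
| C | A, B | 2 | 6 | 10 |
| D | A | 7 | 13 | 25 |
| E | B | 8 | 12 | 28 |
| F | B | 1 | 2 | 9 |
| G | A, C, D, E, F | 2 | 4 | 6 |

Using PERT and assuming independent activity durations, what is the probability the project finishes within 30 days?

0.845

te_A = (4 + 4·5 + 12)/6 = 36/6 = 6; σ²_A = ((12−4)/6)² = 1.778
te_B = (4 + 4·7 + 16)/6 = 48/6 = 8; σ²_B = ((16−4)/6)² = 4.000
te_C = (2 + 4·6 + 10)/6 = 36/6 = 6; σ²_C = ((10−2)/6)² = 1.778
te_D = (7 + 4·13 + 25)/6 = 84/6 = 14; σ²_D = ((25−7)/6)² = 9.000
te_E = (8 + 4·12 + 28)/6 = 84/6 = 14; σ²_E = ((28−8)/6)² = 11.111
te_F = (1 + 4·2 + 9)/6 = 18/6 = 3; σ²_F = ((9−1)/6)² = 1.778
te_G = (2 + 4·4 + 6)/6 = 24/6 = 4; σ²_G = ((6−2)/6)² = 0.444

Forward pass:
ES_A = 0; EF_A = 6
ES_B = 0; EF_B = 8
ES_C = max(EF_A=6, EF_B=8) = 8; EF_C = 8+6 = 14
ES_D = 6; EF_D = 6+14 = 20
ES_E = 8; EF_E = 8+14 = 22
ES_F = 8; EF_F = 8+3 = 11
ES_G = max(EF_A=6, EF_C=14, EF_D=20, EF_E=22, EF_F=11) = 22; EF_G = 22+4 = 26
Expected project duration μ = 26 days. Critical path: B → E → G.

Variance along critical path = 4.000 + 11.111 + 0.444 = 15.556; σ = √15.556 = 3.944 days.
Z = (30 − 26) / 3.944 = 1.014
P(T ≤ 30) = Φ(1.014) ≈ 0.845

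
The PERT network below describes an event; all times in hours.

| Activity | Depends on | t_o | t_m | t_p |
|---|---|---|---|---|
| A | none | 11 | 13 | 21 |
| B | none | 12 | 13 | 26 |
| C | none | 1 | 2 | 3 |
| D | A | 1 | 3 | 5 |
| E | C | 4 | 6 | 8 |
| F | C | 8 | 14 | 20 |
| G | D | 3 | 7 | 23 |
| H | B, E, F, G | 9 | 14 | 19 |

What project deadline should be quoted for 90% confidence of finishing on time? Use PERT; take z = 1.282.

45.3 hours

te_A = (11 + 4·13 + 21)/6 = 84/6 = 14; σ²_A = ((21−11)/6)² = 2.778
te_B = (12 + 4·13 + 26)/6 = 90/6 = 15; σ²_B = ((26−12)/6)² = 5.444
te_C = (1 + 4·2 + 3)/6 = 12/6 = 2; σ²_C = ((3−1)/6)² = 0.111
te_D = (1 + 4·3 + 5)/6 = 18/6 = 3; σ²_D = ((5−1)/6)² = 0.444
te_E = (4 + 4·6 + 8)/6 = 36/6 = 6; σ²_E = ((8−4)/6)² = 0.444
te_F = (8 + 4·14 + 20)/6 = 84/6 = 14; σ²_F = ((20−8)/6)² = 4.000
te_G = (3 + 4·7 + 23)/6 = 54/6 = 9; σ²_G = ((23−3)/6)² = 11.111
te_H = (9 + 4·14 + 19)/6 = 84/6 = 14; σ²_H = ((19−9)/6)² = 2.778

Forward pass:
ES_A = 0; EF_A = 14
ES_B = 0; EF_B = 15
ES_C = 0; EF_C = 2
ES_D = 14; EF_D = 14+3 = 17
ES_E = 2; EF_E = 2+6 = 8
ES_F = 2; EF_F = 2+14 = 16
ES_G = 17; EF_G = 17+9 = 26
ES_H = max(EF_B=15, EF_E=8, EF_F=16, EF_G=26) = 26; EF_H = 26+14 = 40
Expected project duration μ = 40 hours. Critical path: A → D → G → H.

Variance along critical path = 2.778 + 0.444 + 11.111 + 2.778 = 17.111; σ = 4.137 hours.
D = μ + z·σ = 40 + 1.282·4.137 = 45.3 hours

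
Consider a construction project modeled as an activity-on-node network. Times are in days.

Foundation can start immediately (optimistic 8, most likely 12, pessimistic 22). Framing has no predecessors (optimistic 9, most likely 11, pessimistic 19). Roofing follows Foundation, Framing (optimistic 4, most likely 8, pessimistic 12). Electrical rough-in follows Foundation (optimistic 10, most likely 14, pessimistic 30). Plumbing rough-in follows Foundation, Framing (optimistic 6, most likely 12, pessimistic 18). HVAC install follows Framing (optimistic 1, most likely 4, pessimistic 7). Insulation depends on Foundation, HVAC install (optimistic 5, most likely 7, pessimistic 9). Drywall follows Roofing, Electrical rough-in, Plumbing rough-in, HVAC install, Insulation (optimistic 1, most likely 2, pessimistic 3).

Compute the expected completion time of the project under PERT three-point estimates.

31 days

te_Foundation = (8 + 4·12 + 22)/6 = 78/6 = 13
te_Framing = (9 + 4·11 + 19)/6 = 72/6 = 12
te_Roofing = (4 + 4·8 + 12)/6 = 48/6 = 8
te_Electrical rough-in = (10 + 4·14 + 30)/6 = 96/6 = 16
te_Plumbing rough-in = (6 + 4·12 + 18)/6 = 72/6 = 12
te_HVAC install = (1 + 4·4 + 7)/6 = 24/6 = 4
te_Insulation = (5 + 4·7 + 9)/6 = 42/6 = 7
te_Drywall = (1 + 4·2 + 3)/6 = 12/6 = 2

Forward pass:
ES_Foundation = 0; EF_Foundation = 13
ES_Framing = 0; EF_Framing = 12
ES_Roofing = max(EF_Foundation=13, EF_Framing=12) = 13; EF_Roofing = 13+8 = 21
ES_Electrical rough-in = 13; EF_Electrical rough-in = 13+16 = 29
ES_Plumbing rough-in = max(EF_Foundation=13, EF_Framing=12) = 13; EF_Plumbing rough-in = 13+12 = 25
ES_HVAC install = 12; EF_HVAC install = 12+4 = 16
ES_Insulation = max(EF_Foundation=13, EF_HVAC install=16) = 16; EF_Insulation = 16+7 = 23
ES_Drywall = max(EF_Roofing=21, EF_Electrical rough-in=29, EF_Plumbing rough-in=25, EF_HVAC install=16, EF_Insulation=23) = 29; EF_Drywall = 29+2 = 31
Expected project duration μ = 31 days. Critical path: Foundation → Electrical rough-in → Drywall.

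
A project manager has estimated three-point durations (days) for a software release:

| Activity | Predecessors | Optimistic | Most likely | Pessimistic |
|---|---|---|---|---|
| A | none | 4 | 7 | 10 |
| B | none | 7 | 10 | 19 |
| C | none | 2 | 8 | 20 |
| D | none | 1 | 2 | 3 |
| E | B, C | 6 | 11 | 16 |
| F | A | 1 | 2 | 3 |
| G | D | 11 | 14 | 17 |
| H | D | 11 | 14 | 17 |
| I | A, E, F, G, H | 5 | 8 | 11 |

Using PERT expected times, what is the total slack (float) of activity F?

te_A = (4 + 4·7 + 10)/6 = 42/6 = 7
te_B = (7 + 4·10 + 19)/6 = 66/6 = 11
te_C = (2 + 4·8 + 20)/6 = 54/6 = 9
te_D = (1 + 4·2 + 3)/6 = 12/6 = 2
te_E = (6 + 4·11 + 16)/6 = 66/6 = 11
te_F = (1 + 4·2 + 3)/6 = 12/6 = 2
te_G = (11 + 4·14 + 17)/6 = 84/6 = 14
te_H = (11 + 4·14 + 17)/6 = 84/6 = 14
te_I = (5 + 4·8 + 11)/6 = 48/6 = 8

Forward pass:
ES_A = 0; EF_A = 7
ES_B = 0; EF_B = 11
ES_C = 0; EF_C = 9
ES_D = 0; EF_D = 2
ES_E = max(EF_B=11, EF_C=9) = 11; EF_E = 11+11 = 22
ES_F = 7; EF_F = 7+2 = 9
ES_G = 2; EF_G = 2+14 = 16
ES_H = 2; EF_H = 2+14 = 16
ES_I = max(EF_A=7, EF_E=22, EF_F=9, EF_G=16, EF_H=16) = 22; EF_I = 22+8 = 30
Expected project duration μ = 30 days. Critical path: B → E → I.

Backward pass:
LF_I = 30; LS_I = 30−8 = 22
LF_H = LS_I = 22; LS_H = 22−14 = 8
LF_G = LS_I = 22; LS_G = 22−14 = 8
LF_F = LS_I = 22; LS_F = 22−2 = 20
LF_E = LS_I = 22; LS_E = 22−11 = 11
LF_D = min(LS_G=8, LS_H=8) = 8; LS_D = 8−2 = 6
LF_C = LS_E = 11; LS_C = 11−9 = 2
LF_B = LS_E = 11; LS_B = 11−11 = 0
LF_A = min(LS_F=20, LS_I=22) = 20; LS_A = 20−7 = 13
Slack_F = LS_F − ES_F = 20 − 7 = 13

13 days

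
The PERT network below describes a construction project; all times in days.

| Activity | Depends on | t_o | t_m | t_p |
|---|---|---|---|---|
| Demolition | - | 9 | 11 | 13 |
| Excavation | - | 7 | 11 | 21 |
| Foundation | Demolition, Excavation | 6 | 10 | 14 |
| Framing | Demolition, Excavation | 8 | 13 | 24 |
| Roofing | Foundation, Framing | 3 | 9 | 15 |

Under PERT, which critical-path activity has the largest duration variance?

Framing

te_Demolition = (9 + 4·11 + 13)/6 = 66/6 = 11; σ²_Demolition = ((13−9)/6)² = 0.444
te_Excavation = (7 + 4·11 + 21)/6 = 72/6 = 12; σ²_Excavation = ((21−7)/6)² = 5.444
te_Foundation = (6 + 4·10 + 14)/6 = 60/6 = 10; σ²_Foundation = ((14−6)/6)² = 1.778
te_Framing = (8 + 4·13 + 24)/6 = 84/6 = 14; σ²_Framing = ((24−8)/6)² = 7.111
te_Roofing = (3 + 4·9 + 15)/6 = 54/6 = 9; σ²_Roofing = ((15−3)/6)² = 4.000

Forward pass:
ES_Demolition = 0; EF_Demolition = 11
ES_Excavation = 0; EF_Excavation = 12
ES_Foundation = max(EF_Demolition=11, EF_Excavation=12) = 12; EF_Foundation = 12+10 = 22
ES_Framing = max(EF_Demolition=11, EF_Excavation=12) = 12; EF_Framing = 12+14 = 26
ES_Roofing = max(EF_Foundation=22, EF_Framing=26) = 26; EF_Roofing = 26+9 = 35
Expected project duration μ = 35 days. Critical path: Excavation → Framing → Roofing.

Variances on critical path: σ²_Excavation=5.444, σ²_Framing=7.111, σ²_Roofing=4.000.
Largest is σ²_Framing = 7.111.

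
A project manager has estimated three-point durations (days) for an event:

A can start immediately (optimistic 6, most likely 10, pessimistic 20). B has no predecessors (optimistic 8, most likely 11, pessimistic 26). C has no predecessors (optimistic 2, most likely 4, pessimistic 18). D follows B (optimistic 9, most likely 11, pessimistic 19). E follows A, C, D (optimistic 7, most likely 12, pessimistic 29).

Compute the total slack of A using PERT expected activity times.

te_A = (6 + 4·10 + 20)/6 = 66/6 = 11
te_B = (8 + 4·11 + 26)/6 = 78/6 = 13
te_C = (2 + 4·4 + 18)/6 = 36/6 = 6
te_D = (9 + 4·11 + 19)/6 = 72/6 = 12
te_E = (7 + 4·12 + 29)/6 = 84/6 = 14

Forward pass:
ES_A = 0; EF_A = 11
ES_B = 0; EF_B = 13
ES_C = 0; EF_C = 6
ES_D = 13; EF_D = 13+12 = 25
ES_E = max(EF_A=11, EF_C=6, EF_D=25) = 25; EF_E = 25+14 = 39
Expected project duration μ = 39 days. Critical path: B → D → E.

Backward pass:
LF_E = 39; LS_E = 39−14 = 25
LF_D = LS_E = 25; LS_D = 25−12 = 13
LF_C = LS_E = 25; LS_C = 25−6 = 19
LF_B = LS_D = 13; LS_B = 13−13 = 0
LF_A = LS_E = 25; LS_A = 25−11 = 14
Slack_A = LS_A − ES_A = 14 − 0 = 14

14 days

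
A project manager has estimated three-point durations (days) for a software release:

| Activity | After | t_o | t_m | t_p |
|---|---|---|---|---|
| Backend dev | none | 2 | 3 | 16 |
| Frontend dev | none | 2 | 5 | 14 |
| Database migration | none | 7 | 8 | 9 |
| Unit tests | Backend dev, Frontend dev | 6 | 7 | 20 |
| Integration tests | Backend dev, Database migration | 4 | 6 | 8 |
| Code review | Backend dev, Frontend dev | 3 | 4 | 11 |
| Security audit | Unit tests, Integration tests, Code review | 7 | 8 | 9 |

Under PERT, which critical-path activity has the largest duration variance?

te_Backend dev = (2 + 4·3 + 16)/6 = 30/6 = 5; σ²_Backend dev = ((16−2)/6)² = 5.444
te_Frontend dev = (2 + 4·5 + 14)/6 = 36/6 = 6; σ²_Frontend dev = ((14−2)/6)² = 4.000
te_Database migration = (7 + 4·8 + 9)/6 = 48/6 = 8; σ²_Database migration = ((9−7)/6)² = 0.111
te_Unit tests = (6 + 4·7 + 20)/6 = 54/6 = 9; σ²_Unit tests = ((20−6)/6)² = 5.444
te_Integration tests = (4 + 4·6 + 8)/6 = 36/6 = 6; σ²_Integration tests = ((8−4)/6)² = 0.444
te_Code review = (3 + 4·4 + 11)/6 = 30/6 = 5; σ²_Code review = ((11−3)/6)² = 1.778
te_Security audit = (7 + 4·8 + 9)/6 = 48/6 = 8; σ²_Security audit = ((9−7)/6)² = 0.111

Forward pass:
ES_Backend dev = 0; EF_Backend dev = 5
ES_Frontend dev = 0; EF_Frontend dev = 6
ES_Database migration = 0; EF_Database migration = 8
ES_Unit tests = max(EF_Backend dev=5, EF_Frontend dev=6) = 6; EF_Unit tests = 6+9 = 15
ES_Integration tests = max(EF_Backend dev=5, EF_Database migration=8) = 8; EF_Integration tests = 8+6 = 14
ES_Code review = max(EF_Backend dev=5, EF_Frontend dev=6) = 6; EF_Code review = 6+5 = 11
ES_Security audit = max(EF_Unit tests=15, EF_Integration tests=14, EF_Code review=11) = 15; EF_Security audit = 15+8 = 23
Expected project duration μ = 23 days. Critical path: Frontend dev → Unit tests → Security audit.

Variances on critical path: σ²_Frontend dev=4.000, σ²_Unit tests=5.444, σ²_Security audit=0.111.
Largest is σ²_Unit tests = 5.444.

Unit tests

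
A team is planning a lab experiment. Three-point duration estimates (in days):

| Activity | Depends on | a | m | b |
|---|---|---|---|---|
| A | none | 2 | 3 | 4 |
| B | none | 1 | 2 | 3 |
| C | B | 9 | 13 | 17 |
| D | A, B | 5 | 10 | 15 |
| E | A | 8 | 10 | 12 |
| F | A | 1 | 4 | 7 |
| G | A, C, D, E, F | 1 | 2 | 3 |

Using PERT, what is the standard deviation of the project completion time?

1.41 days

te_A = (2 + 4·3 + 4)/6 = 18/6 = 3; σ²_A = ((4−2)/6)² = 0.111
te_B = (1 + 4·2 + 3)/6 = 12/6 = 2; σ²_B = ((3−1)/6)² = 0.111
te_C = (9 + 4·13 + 17)/6 = 78/6 = 13; σ²_C = ((17−9)/6)² = 1.778
te_D = (5 + 4·10 + 15)/6 = 60/6 = 10; σ²_D = ((15−5)/6)² = 2.778
te_E = (8 + 4·10 + 12)/6 = 60/6 = 10; σ²_E = ((12−8)/6)² = 0.444
te_F = (1 + 4·4 + 7)/6 = 24/6 = 4; σ²_F = ((7−1)/6)² = 1.000
te_G = (1 + 4·2 + 3)/6 = 12/6 = 2; σ²_G = ((3−1)/6)² = 0.111

Forward pass:
ES_A = 0; EF_A = 3
ES_B = 0; EF_B = 2
ES_C = 2; EF_C = 2+13 = 15
ES_D = max(EF_A=3, EF_B=2) = 3; EF_D = 3+10 = 13
ES_E = 3; EF_E = 3+10 = 13
ES_F = 3; EF_F = 3+4 = 7
ES_G = max(EF_A=3, EF_C=15, EF_D=13, EF_E=13, EF_F=7) = 15; EF_G = 15+2 = 17
Expected project duration μ = 17 days. Critical path: B → C → G.

Variance along critical path = 0.111 + 1.778 + 0.111 = 2.000
σ = √2.000 = 1.414 days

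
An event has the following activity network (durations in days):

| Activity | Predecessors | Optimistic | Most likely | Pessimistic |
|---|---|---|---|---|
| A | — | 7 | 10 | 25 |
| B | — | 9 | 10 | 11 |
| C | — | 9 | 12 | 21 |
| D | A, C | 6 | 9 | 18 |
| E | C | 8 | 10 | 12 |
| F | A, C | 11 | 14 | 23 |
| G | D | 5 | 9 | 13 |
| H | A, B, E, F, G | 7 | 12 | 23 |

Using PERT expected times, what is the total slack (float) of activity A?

te_A = (7 + 4·10 + 25)/6 = 72/6 = 12
te_B = (9 + 4·10 + 11)/6 = 60/6 = 10
te_C = (9 + 4·12 + 21)/6 = 78/6 = 13
te_D = (6 + 4·9 + 18)/6 = 60/6 = 10
te_E = (8 + 4·10 + 12)/6 = 60/6 = 10
te_F = (11 + 4·14 + 23)/6 = 90/6 = 15
te_G = (5 + 4·9 + 13)/6 = 54/6 = 9
te_H = (7 + 4·12 + 23)/6 = 78/6 = 13

Forward pass:
ES_A = 0; EF_A = 12
ES_B = 0; EF_B = 10
ES_C = 0; EF_C = 13
ES_D = max(EF_A=12, EF_C=13) = 13; EF_D = 13+10 = 23
ES_E = 13; EF_E = 13+10 = 23
ES_F = max(EF_A=12, EF_C=13) = 13; EF_F = 13+15 = 28
ES_G = 23; EF_G = 23+9 = 32
ES_H = max(EF_A=12, EF_B=10, EF_E=23, EF_F=28, EF_G=32) = 32; EF_H = 32+13 = 45
Expected project duration μ = 45 days. Critical path: C → D → G → H.

Backward pass:
LF_H = 45; LS_H = 45−13 = 32
LF_G = LS_H = 32; LS_G = 32−9 = 23
LF_F = LS_H = 32; LS_F = 32−15 = 17
LF_E = LS_H = 32; LS_E = 32−10 = 22
LF_D = LS_G = 23; LS_D = 23−10 = 13
LF_C = min(LS_D=13, LS_E=22, LS_F=17) = 13; LS_C = 13−13 = 0
LF_B = LS_H = 32; LS_B = 32−10 = 22
LF_A = min(LS_D=13, LS_F=17, LS_H=32) = 13; LS_A = 13−12 = 1
Slack_A = LS_A − ES_A = 1 − 0 = 1

1 days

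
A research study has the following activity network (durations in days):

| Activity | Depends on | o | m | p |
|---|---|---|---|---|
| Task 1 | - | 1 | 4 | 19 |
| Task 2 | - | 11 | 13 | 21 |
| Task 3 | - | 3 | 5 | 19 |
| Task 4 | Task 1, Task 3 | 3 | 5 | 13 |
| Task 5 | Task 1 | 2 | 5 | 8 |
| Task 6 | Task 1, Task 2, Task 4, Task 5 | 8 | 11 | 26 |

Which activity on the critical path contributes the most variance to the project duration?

Task 6

te_Task 1 = (1 + 4·4 + 19)/6 = 36/6 = 6; σ²_Task 1 = ((19−1)/6)² = 9.000
te_Task 2 = (11 + 4·13 + 21)/6 = 84/6 = 14; σ²_Task 2 = ((21−11)/6)² = 2.778
te_Task 3 = (3 + 4·5 + 19)/6 = 42/6 = 7; σ²_Task 3 = ((19−3)/6)² = 7.111
te_Task 4 = (3 + 4·5 + 13)/6 = 36/6 = 6; σ²_Task 4 = ((13−3)/6)² = 2.778
te_Task 5 = (2 + 4·5 + 8)/6 = 30/6 = 5; σ²_Task 5 = ((8−2)/6)² = 1.000
te_Task 6 = (8 + 4·11 + 26)/6 = 78/6 = 13; σ²_Task 6 = ((26−8)/6)² = 9.000

Forward pass:
ES_Task 1 = 0; EF_Task 1 = 6
ES_Task 2 = 0; EF_Task 2 = 14
ES_Task 3 = 0; EF_Task 3 = 7
ES_Task 4 = max(EF_Task 1=6, EF_Task 3=7) = 7; EF_Task 4 = 7+6 = 13
ES_Task 5 = 6; EF_Task 5 = 6+5 = 11
ES_Task 6 = max(EF_Task 1=6, EF_Task 2=14, EF_Task 4=13, EF_Task 5=11) = 14; EF_Task 6 = 14+13 = 27
Expected project duration μ = 27 days. Critical path: Task 2 → Task 6.

Variances on critical path: σ²_Task 2=2.778, σ²_Task 6=9.000.
Largest is σ²_Task 6 = 9.000.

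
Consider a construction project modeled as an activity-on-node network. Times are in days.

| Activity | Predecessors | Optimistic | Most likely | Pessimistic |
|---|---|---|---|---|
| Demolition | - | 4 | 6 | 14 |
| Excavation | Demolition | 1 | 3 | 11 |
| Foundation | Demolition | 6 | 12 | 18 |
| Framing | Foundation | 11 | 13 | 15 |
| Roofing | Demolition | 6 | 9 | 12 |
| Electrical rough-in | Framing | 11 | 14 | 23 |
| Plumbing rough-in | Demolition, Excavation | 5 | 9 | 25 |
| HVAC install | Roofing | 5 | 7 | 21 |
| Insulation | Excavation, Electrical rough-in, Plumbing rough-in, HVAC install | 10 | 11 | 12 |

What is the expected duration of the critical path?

58 days

te_Demolition = (4 + 4·6 + 14)/6 = 42/6 = 7
te_Excavation = (1 + 4·3 + 11)/6 = 24/6 = 4
te_Foundation = (6 + 4·12 + 18)/6 = 72/6 = 12
te_Framing = (11 + 4·13 + 15)/6 = 78/6 = 13
te_Roofing = (6 + 4·9 + 12)/6 = 54/6 = 9
te_Electrical rough-in = (11 + 4·14 + 23)/6 = 90/6 = 15
te_Plumbing rough-in = (5 + 4·9 + 25)/6 = 66/6 = 11
te_HVAC install = (5 + 4·7 + 21)/6 = 54/6 = 9
te_Insulation = (10 + 4·11 + 12)/6 = 66/6 = 11

Forward pass:
ES_Demolition = 0; EF_Demolition = 7
ES_Excavation = 7; EF_Excavation = 7+4 = 11
ES_Foundation = 7; EF_Foundation = 7+12 = 19
ES_Framing = 19; EF_Framing = 19+13 = 32
ES_Roofing = 7; EF_Roofing = 7+9 = 16
ES_Electrical rough-in = 32; EF_Electrical rough-in = 32+15 = 47
ES_Plumbing rough-in = max(EF_Demolition=7, EF_Excavation=11) = 11; EF_Plumbing rough-in = 11+11 = 22
ES_HVAC install = 16; EF_HVAC install = 16+9 = 25
ES_Insulation = max(EF_Excavation=11, EF_Electrical rough-in=47, EF_Plumbing rough-in=22, EF_HVAC install=25) = 47; EF_Insulation = 47+11 = 58
Expected project duration μ = 58 days. Critical path: Demolition → Foundation → Framing → Electrical rough-in → Insulation.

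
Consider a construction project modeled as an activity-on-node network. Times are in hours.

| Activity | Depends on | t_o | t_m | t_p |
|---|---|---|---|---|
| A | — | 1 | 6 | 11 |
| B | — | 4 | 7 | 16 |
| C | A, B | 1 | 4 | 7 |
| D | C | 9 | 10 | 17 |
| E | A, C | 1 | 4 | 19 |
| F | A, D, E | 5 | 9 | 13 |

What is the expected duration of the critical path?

te_A = (1 + 4·6 + 11)/6 = 36/6 = 6
te_B = (4 + 4·7 + 16)/6 = 48/6 = 8
te_C = (1 + 4·4 + 7)/6 = 24/6 = 4
te_D = (9 + 4·10 + 17)/6 = 66/6 = 11
te_E = (1 + 4·4 + 19)/6 = 36/6 = 6
te_F = (5 + 4·9 + 13)/6 = 54/6 = 9

Forward pass:
ES_A = 0; EF_A = 6
ES_B = 0; EF_B = 8
ES_C = max(EF_A=6, EF_B=8) = 8; EF_C = 8+4 = 12
ES_D = 12; EF_D = 12+11 = 23
ES_E = max(EF_A=6, EF_C=12) = 12; EF_E = 12+6 = 18
ES_F = max(EF_A=6, EF_D=23, EF_E=18) = 23; EF_F = 23+9 = 32
Expected project duration μ = 32 hours. Critical path: B → C → D → F.

32 hours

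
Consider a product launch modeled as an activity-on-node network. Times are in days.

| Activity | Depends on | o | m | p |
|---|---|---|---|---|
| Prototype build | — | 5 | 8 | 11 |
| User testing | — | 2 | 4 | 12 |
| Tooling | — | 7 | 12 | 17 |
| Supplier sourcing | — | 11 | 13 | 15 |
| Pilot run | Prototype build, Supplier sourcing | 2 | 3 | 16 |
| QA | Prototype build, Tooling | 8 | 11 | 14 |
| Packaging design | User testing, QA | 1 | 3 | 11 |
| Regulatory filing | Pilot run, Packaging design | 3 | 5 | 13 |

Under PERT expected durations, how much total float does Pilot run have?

te_Prototype build = (5 + 4·8 + 11)/6 = 48/6 = 8
te_User testing = (2 + 4·4 + 12)/6 = 30/6 = 5
te_Tooling = (7 + 4·12 + 17)/6 = 72/6 = 12
te_Supplier sourcing = (11 + 4·13 + 15)/6 = 78/6 = 13
te_Pilot run = (2 + 4·3 + 16)/6 = 30/6 = 5
te_QA = (8 + 4·11 + 14)/6 = 66/6 = 11
te_Packaging design = (1 + 4·3 + 11)/6 = 24/6 = 4
te_Regulatory filing = (3 + 4·5 + 13)/6 = 36/6 = 6

Forward pass:
ES_Prototype build = 0; EF_Prototype build = 8
ES_User testing = 0; EF_User testing = 5
ES_Tooling = 0; EF_Tooling = 12
ES_Supplier sourcing = 0; EF_Supplier sourcing = 13
ES_Pilot run = max(EF_Prototype build=8, EF_Supplier sourcing=13) = 13; EF_Pilot run = 13+5 = 18
ES_QA = max(EF_Prototype build=8, EF_Tooling=12) = 12; EF_QA = 12+11 = 23
ES_Packaging design = max(EF_User testing=5, EF_QA=23) = 23; EF_Packaging design = 23+4 = 27
ES_Regulatory filing = max(EF_Pilot run=18, EF_Packaging design=27) = 27; EF_Regulatory filing = 27+6 = 33
Expected project duration μ = 33 days. Critical path: Tooling → QA → Packaging design → Regulatory filing.

Backward pass:
LF_Regulatory filing = 33; LS_Regulatory filing = 33−6 = 27
LF_Packaging design = LS_Regulatory filing = 27; LS_Packaging design = 27−4 = 23
LF_QA = LS_Packaging design = 23; LS_QA = 23−11 = 12
LF_Pilot run = LS_Regulatory filing = 27; LS_Pilot run = 27−5 = 22
LF_Supplier sourcing = LS_Pilot run = 22; LS_Supplier sourcing = 22−13 = 9
LF_Tooling = LS_QA = 12; LS_Tooling = 12−12 = 0
LF_User testing = LS_Packaging design = 23; LS_User testing = 23−5 = 18
LF_Prototype build = min(LS_Pilot run=22, LS_QA=12) = 12; LS_Prototype build = 12−8 = 4
Slack_Pilot run = LS_Pilot run − ES_Pilot run = 22 − 13 = 9

9 days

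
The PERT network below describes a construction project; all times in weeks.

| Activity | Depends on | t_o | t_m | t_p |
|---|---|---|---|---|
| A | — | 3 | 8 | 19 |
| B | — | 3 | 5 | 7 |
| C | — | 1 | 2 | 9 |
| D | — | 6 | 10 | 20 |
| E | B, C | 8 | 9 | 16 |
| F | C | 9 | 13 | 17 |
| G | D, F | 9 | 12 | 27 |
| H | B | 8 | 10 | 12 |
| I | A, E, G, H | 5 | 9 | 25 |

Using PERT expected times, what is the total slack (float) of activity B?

te_A = (3 + 4·8 + 19)/6 = 54/6 = 9
te_B = (3 + 4·5 + 7)/6 = 30/6 = 5
te_C = (1 + 4·2 + 9)/6 = 18/6 = 3
te_D = (6 + 4·10 + 20)/6 = 66/6 = 11
te_E = (8 + 4·9 + 16)/6 = 60/6 = 10
te_F = (9 + 4·13 + 17)/6 = 78/6 = 13
te_G = (9 + 4·12 + 27)/6 = 84/6 = 14
te_H = (8 + 4·10 + 12)/6 = 60/6 = 10
te_I = (5 + 4·9 + 25)/6 = 66/6 = 11

Forward pass:
ES_A = 0; EF_A = 9
ES_B = 0; EF_B = 5
ES_C = 0; EF_C = 3
ES_D = 0; EF_D = 11
ES_E = max(EF_B=5, EF_C=3) = 5; EF_E = 5+10 = 15
ES_F = 3; EF_F = 3+13 = 16
ES_G = max(EF_D=11, EF_F=16) = 16; EF_G = 16+14 = 30
ES_H = 5; EF_H = 5+10 = 15
ES_I = max(EF_A=9, EF_E=15, EF_G=30, EF_H=15) = 30; EF_I = 30+11 = 41
Expected project duration μ = 41 weeks. Critical path: C → F → G → I.

Backward pass:
LF_I = 41; LS_I = 41−11 = 30
LF_H = LS_I = 30; LS_H = 30−10 = 20
LF_G = LS_I = 30; LS_G = 30−14 = 16
LF_F = LS_G = 16; LS_F = 16−13 = 3
LF_E = LS_I = 30; LS_E = 30−10 = 20
LF_D = LS_G = 16; LS_D = 16−11 = 5
LF_C = min(LS_E=20, LS_F=3) = 3; LS_C = 3−3 = 0
LF_B = min(LS_E=20, LS_H=20) = 20; LS_B = 20−5 = 15
LF_A = LS_I = 30; LS_A = 30−9 = 21
Slack_B = LS_B − ES_B = 15 − 0 = 15

15 weeks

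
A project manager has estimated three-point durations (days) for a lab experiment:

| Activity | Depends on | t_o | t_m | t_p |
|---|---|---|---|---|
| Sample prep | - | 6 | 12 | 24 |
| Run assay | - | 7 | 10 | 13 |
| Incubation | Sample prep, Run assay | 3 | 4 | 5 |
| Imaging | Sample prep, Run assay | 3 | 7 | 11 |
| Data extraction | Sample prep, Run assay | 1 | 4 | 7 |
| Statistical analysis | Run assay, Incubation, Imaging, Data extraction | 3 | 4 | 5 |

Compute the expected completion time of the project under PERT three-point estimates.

te_Sample prep = (6 + 4·12 + 24)/6 = 78/6 = 13
te_Run assay = (7 + 4·10 + 13)/6 = 60/6 = 10
te_Incubation = (3 + 4·4 + 5)/6 = 24/6 = 4
te_Imaging = (3 + 4·7 + 11)/6 = 42/6 = 7
te_Data extraction = (1 + 4·4 + 7)/6 = 24/6 = 4
te_Statistical analysis = (3 + 4·4 + 5)/6 = 24/6 = 4

Forward pass:
ES_Sample prep = 0; EF_Sample prep = 13
ES_Run assay = 0; EF_Run assay = 10
ES_Incubation = max(EF_Sample prep=13, EF_Run assay=10) = 13; EF_Incubation = 13+4 = 17
ES_Imaging = max(EF_Sample prep=13, EF_Run assay=10) = 13; EF_Imaging = 13+7 = 20
ES_Data extraction = max(EF_Sample prep=13, EF_Run assay=10) = 13; EF_Data extraction = 13+4 = 17
ES_Statistical analysis = max(EF_Run assay=10, EF_Incubation=17, EF_Imaging=20, EF_Data extraction=17) = 20; EF_Statistical analysis = 20+4 = 24
Expected project duration μ = 24 days. Critical path: Sample prep → Imaging → Statistical analysis.

24 days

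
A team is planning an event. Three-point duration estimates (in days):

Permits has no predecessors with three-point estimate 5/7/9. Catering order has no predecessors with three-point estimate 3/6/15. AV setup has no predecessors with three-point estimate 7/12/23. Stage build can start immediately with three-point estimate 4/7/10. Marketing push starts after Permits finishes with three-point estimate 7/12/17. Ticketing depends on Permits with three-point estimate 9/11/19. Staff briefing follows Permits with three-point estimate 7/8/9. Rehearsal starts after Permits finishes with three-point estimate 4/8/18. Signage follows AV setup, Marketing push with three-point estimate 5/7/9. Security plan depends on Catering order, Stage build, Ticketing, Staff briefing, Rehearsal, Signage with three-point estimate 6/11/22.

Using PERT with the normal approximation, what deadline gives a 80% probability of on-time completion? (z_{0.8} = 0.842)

te_Permits = (5 + 4·7 + 9)/6 = 42/6 = 7; σ²_Permits = ((9−5)/6)² = 0.444
te_Catering order = (3 + 4·6 + 15)/6 = 42/6 = 7; σ²_Catering order = ((15−3)/6)² = 4.000
te_AV setup = (7 + 4·12 + 23)/6 = 78/6 = 13; σ²_AV setup = ((23−7)/6)² = 7.111
te_Stage build = (4 + 4·7 + 10)/6 = 42/6 = 7; σ²_Stage build = ((10−4)/6)² = 1.000
te_Marketing push = (7 + 4·12 + 17)/6 = 72/6 = 12; σ²_Marketing push = ((17−7)/6)² = 2.778
te_Ticketing = (9 + 4·11 + 19)/6 = 72/6 = 12; σ²_Ticketing = ((19−9)/6)² = 2.778
te_Staff briefing = (7 + 4·8 + 9)/6 = 48/6 = 8; σ²_Staff briefing = ((9−7)/6)² = 0.111
te_Rehearsal = (4 + 4·8 + 18)/6 = 54/6 = 9; σ²_Rehearsal = ((18−4)/6)² = 5.444
te_Signage = (5 + 4·7 + 9)/6 = 42/6 = 7; σ²_Signage = ((9−5)/6)² = 0.444
te_Security plan = (6 + 4·11 + 22)/6 = 72/6 = 12; σ²_Security plan = ((22−6)/6)² = 7.111

Forward pass:
ES_Permits = 0; EF_Permits = 7
ES_Catering order = 0; EF_Catering order = 7
ES_AV setup = 0; EF_AV setup = 13
ES_Stage build = 0; EF_Stage build = 7
ES_Marketing push = 7; EF_Marketing push = 7+12 = 19
ES_Ticketing = 7; EF_Ticketing = 7+12 = 19
ES_Staff briefing = 7; EF_Staff briefing = 7+8 = 15
ES_Rehearsal = 7; EF_Rehearsal = 7+9 = 16
ES_Signage = max(EF_AV setup=13, EF_Marketing push=19) = 19; EF_Signage = 19+7 = 26
ES_Security plan = max(EF_Catering order=7, EF_Stage build=7, EF_Ticketing=19, EF_Staff briefing=15, EF_Rehearsal=16, EF_Signage=26) = 26; EF_Security plan = 26+12 = 38
Expected project duration μ = 38 days. Critical path: Permits → Marketing push → Signage → Security plan.

Variance along critical path = 0.444 + 2.778 + 0.444 + 7.111 = 10.778; σ = 3.283 days.
D = μ + z·σ = 38 + 0.842·3.283 = 40.8 days

40.8 days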